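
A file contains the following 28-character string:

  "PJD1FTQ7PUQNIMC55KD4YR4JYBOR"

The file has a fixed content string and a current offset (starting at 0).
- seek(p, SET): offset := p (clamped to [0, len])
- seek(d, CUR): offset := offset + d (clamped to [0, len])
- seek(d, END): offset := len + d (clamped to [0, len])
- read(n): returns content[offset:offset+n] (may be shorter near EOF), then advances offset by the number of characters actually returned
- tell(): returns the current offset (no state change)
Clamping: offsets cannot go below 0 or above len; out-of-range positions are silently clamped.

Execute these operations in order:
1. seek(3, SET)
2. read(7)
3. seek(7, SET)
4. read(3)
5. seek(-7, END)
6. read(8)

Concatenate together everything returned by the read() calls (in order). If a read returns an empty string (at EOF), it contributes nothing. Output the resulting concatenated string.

After 1 (seek(3, SET)): offset=3
After 2 (read(7)): returned '1FTQ7PU', offset=10
After 3 (seek(7, SET)): offset=7
After 4 (read(3)): returned '7PU', offset=10
After 5 (seek(-7, END)): offset=21
After 6 (read(8)): returned 'R4JYBOR', offset=28

Answer: 1FTQ7PU7PUR4JYBOR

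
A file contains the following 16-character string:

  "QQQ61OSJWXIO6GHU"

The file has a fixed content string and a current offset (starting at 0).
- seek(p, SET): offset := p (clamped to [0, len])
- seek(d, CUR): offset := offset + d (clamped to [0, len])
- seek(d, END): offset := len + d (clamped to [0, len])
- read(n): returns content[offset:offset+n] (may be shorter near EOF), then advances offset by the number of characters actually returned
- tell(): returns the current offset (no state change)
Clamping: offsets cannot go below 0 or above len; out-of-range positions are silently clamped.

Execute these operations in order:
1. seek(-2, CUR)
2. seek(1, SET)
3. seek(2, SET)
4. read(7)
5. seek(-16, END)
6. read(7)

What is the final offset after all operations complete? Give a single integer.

After 1 (seek(-2, CUR)): offset=0
After 2 (seek(1, SET)): offset=1
After 3 (seek(2, SET)): offset=2
After 4 (read(7)): returned 'Q61OSJW', offset=9
After 5 (seek(-16, END)): offset=0
After 6 (read(7)): returned 'QQQ61OS', offset=7

Answer: 7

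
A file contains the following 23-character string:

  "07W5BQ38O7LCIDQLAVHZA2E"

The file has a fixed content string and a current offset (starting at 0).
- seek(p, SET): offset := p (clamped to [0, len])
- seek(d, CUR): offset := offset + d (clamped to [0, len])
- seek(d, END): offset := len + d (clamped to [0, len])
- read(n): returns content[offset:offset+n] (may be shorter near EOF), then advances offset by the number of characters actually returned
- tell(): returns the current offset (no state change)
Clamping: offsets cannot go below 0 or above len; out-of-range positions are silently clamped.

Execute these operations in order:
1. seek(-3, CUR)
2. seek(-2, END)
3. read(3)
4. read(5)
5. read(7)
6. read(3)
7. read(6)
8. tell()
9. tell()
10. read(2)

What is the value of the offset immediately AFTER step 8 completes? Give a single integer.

Answer: 23

Derivation:
After 1 (seek(-3, CUR)): offset=0
After 2 (seek(-2, END)): offset=21
After 3 (read(3)): returned '2E', offset=23
After 4 (read(5)): returned '', offset=23
After 5 (read(7)): returned '', offset=23
After 6 (read(3)): returned '', offset=23
After 7 (read(6)): returned '', offset=23
After 8 (tell()): offset=23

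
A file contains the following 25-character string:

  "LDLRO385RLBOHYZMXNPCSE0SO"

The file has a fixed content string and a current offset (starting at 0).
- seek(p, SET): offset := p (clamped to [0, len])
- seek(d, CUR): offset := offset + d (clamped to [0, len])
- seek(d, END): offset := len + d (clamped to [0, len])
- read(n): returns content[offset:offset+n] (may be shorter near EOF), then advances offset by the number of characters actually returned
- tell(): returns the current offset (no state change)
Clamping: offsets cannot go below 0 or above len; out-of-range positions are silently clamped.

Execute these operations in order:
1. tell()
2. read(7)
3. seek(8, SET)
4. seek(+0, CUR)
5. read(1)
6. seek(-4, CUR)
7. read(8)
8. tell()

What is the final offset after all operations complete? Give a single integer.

Answer: 13

Derivation:
After 1 (tell()): offset=0
After 2 (read(7)): returned 'LDLRO38', offset=7
After 3 (seek(8, SET)): offset=8
After 4 (seek(+0, CUR)): offset=8
After 5 (read(1)): returned 'R', offset=9
After 6 (seek(-4, CUR)): offset=5
After 7 (read(8)): returned '385RLBOH', offset=13
After 8 (tell()): offset=13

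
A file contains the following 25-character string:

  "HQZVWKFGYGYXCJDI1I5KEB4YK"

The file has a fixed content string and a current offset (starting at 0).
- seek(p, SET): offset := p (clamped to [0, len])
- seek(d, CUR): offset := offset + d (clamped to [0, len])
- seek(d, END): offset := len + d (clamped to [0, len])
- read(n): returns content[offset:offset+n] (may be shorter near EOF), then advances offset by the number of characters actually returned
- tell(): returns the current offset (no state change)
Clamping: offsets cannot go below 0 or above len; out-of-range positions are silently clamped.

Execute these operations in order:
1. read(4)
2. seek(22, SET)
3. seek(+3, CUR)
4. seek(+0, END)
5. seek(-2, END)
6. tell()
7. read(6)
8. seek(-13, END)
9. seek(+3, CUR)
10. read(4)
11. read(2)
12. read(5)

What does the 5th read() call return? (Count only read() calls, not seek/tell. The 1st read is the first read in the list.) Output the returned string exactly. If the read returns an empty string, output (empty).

Answer: B4YK

Derivation:
After 1 (read(4)): returned 'HQZV', offset=4
After 2 (seek(22, SET)): offset=22
After 3 (seek(+3, CUR)): offset=25
After 4 (seek(+0, END)): offset=25
After 5 (seek(-2, END)): offset=23
After 6 (tell()): offset=23
After 7 (read(6)): returned 'YK', offset=25
After 8 (seek(-13, END)): offset=12
After 9 (seek(+3, CUR)): offset=15
After 10 (read(4)): returned 'I1I5', offset=19
After 11 (read(2)): returned 'KE', offset=21
After 12 (read(5)): returned 'B4YK', offset=25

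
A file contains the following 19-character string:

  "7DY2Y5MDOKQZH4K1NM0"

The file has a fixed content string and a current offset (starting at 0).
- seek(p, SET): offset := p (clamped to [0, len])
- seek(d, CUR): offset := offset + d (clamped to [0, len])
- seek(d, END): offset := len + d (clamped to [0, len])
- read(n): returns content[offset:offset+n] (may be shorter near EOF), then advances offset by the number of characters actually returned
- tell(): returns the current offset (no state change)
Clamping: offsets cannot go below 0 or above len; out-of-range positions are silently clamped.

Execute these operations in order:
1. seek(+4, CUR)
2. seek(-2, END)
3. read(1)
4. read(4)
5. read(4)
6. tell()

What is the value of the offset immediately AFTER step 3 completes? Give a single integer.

Answer: 18

Derivation:
After 1 (seek(+4, CUR)): offset=4
After 2 (seek(-2, END)): offset=17
After 3 (read(1)): returned 'M', offset=18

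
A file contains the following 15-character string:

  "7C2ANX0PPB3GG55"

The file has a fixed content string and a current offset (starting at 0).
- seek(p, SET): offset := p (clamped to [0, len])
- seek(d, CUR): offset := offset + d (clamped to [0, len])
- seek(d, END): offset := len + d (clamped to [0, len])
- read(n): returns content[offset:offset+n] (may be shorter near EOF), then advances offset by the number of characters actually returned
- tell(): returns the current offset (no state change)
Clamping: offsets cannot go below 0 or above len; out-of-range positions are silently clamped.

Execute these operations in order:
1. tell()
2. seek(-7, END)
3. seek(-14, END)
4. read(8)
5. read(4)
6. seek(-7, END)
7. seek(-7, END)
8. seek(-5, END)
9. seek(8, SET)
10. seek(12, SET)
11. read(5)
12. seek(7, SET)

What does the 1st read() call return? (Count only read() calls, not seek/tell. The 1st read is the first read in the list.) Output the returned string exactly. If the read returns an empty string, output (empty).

Answer: C2ANX0PP

Derivation:
After 1 (tell()): offset=0
After 2 (seek(-7, END)): offset=8
After 3 (seek(-14, END)): offset=1
After 4 (read(8)): returned 'C2ANX0PP', offset=9
After 5 (read(4)): returned 'B3GG', offset=13
After 6 (seek(-7, END)): offset=8
After 7 (seek(-7, END)): offset=8
After 8 (seek(-5, END)): offset=10
After 9 (seek(8, SET)): offset=8
After 10 (seek(12, SET)): offset=12
After 11 (read(5)): returned 'G55', offset=15
After 12 (seek(7, SET)): offset=7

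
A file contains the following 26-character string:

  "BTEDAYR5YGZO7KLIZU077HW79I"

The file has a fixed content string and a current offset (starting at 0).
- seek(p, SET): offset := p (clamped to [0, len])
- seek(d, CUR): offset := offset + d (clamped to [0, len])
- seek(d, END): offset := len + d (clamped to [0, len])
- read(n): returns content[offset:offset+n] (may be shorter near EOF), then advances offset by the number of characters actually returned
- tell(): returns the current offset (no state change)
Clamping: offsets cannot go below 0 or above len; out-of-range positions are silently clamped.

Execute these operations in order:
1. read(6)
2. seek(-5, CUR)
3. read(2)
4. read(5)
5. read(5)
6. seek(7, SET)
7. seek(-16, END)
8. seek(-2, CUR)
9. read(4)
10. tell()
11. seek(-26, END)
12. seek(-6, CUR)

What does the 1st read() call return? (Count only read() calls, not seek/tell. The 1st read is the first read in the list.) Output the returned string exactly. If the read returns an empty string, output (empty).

After 1 (read(6)): returned 'BTEDAY', offset=6
After 2 (seek(-5, CUR)): offset=1
After 3 (read(2)): returned 'TE', offset=3
After 4 (read(5)): returned 'DAYR5', offset=8
After 5 (read(5)): returned 'YGZO7', offset=13
After 6 (seek(7, SET)): offset=7
After 7 (seek(-16, END)): offset=10
After 8 (seek(-2, CUR)): offset=8
After 9 (read(4)): returned 'YGZO', offset=12
After 10 (tell()): offset=12
After 11 (seek(-26, END)): offset=0
After 12 (seek(-6, CUR)): offset=0

Answer: BTEDAY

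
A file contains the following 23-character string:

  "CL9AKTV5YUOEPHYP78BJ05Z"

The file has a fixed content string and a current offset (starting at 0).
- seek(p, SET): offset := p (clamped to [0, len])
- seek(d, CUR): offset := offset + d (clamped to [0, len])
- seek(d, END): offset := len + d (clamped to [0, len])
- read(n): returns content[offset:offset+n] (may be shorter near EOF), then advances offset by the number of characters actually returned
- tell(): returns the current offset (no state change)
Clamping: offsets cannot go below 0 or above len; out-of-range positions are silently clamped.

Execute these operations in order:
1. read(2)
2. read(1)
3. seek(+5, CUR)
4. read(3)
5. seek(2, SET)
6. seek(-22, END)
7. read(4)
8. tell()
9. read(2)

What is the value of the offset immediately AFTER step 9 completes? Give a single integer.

After 1 (read(2)): returned 'CL', offset=2
After 2 (read(1)): returned '9', offset=3
After 3 (seek(+5, CUR)): offset=8
After 4 (read(3)): returned 'YUO', offset=11
After 5 (seek(2, SET)): offset=2
After 6 (seek(-22, END)): offset=1
After 7 (read(4)): returned 'L9AK', offset=5
After 8 (tell()): offset=5
After 9 (read(2)): returned 'TV', offset=7

Answer: 7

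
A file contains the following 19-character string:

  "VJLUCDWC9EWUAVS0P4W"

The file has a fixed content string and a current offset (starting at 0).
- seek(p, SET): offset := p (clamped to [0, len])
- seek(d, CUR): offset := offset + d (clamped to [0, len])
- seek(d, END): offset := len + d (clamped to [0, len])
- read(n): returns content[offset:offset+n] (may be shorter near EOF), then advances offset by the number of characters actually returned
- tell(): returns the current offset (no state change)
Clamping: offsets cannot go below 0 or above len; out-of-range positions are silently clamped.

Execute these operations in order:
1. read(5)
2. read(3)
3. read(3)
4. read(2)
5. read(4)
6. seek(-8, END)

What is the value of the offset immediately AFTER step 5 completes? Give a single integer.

Answer: 17

Derivation:
After 1 (read(5)): returned 'VJLUC', offset=5
After 2 (read(3)): returned 'DWC', offset=8
After 3 (read(3)): returned '9EW', offset=11
After 4 (read(2)): returned 'UA', offset=13
After 5 (read(4)): returned 'VS0P', offset=17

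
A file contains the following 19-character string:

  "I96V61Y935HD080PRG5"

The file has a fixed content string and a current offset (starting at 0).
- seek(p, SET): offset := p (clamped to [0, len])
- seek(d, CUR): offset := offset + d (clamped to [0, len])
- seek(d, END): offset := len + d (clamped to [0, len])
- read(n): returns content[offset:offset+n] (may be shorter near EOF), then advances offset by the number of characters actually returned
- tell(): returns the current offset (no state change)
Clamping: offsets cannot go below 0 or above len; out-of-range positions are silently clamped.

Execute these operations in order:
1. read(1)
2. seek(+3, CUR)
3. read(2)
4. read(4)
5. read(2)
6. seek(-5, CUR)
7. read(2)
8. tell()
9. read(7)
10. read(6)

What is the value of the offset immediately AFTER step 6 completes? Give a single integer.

Answer: 7

Derivation:
After 1 (read(1)): returned 'I', offset=1
After 2 (seek(+3, CUR)): offset=4
After 3 (read(2)): returned '61', offset=6
After 4 (read(4)): returned 'Y935', offset=10
After 5 (read(2)): returned 'HD', offset=12
After 6 (seek(-5, CUR)): offset=7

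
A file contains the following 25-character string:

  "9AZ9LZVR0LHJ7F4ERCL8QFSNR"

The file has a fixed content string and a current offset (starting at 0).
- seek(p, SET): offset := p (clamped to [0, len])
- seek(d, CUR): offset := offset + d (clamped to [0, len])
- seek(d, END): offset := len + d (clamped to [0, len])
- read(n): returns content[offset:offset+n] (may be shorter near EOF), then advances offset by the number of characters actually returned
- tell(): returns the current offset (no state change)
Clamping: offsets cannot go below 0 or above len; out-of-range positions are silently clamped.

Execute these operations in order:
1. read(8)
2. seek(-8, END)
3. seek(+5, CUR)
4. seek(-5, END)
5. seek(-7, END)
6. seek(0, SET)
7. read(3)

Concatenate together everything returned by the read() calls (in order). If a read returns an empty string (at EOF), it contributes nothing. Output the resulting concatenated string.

Answer: 9AZ9LZVR9AZ

Derivation:
After 1 (read(8)): returned '9AZ9LZVR', offset=8
After 2 (seek(-8, END)): offset=17
After 3 (seek(+5, CUR)): offset=22
After 4 (seek(-5, END)): offset=20
After 5 (seek(-7, END)): offset=18
After 6 (seek(0, SET)): offset=0
After 7 (read(3)): returned '9AZ', offset=3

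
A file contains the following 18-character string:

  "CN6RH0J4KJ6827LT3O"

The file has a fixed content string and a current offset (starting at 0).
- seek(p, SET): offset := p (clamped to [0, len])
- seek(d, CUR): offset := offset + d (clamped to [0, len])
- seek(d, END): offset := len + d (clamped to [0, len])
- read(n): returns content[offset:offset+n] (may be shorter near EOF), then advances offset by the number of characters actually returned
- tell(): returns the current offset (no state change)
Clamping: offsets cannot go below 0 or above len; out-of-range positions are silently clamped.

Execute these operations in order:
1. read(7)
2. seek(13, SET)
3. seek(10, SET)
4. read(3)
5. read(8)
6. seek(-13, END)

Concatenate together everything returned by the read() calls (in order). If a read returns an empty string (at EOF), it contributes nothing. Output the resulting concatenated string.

Answer: CN6RH0J6827LT3O

Derivation:
After 1 (read(7)): returned 'CN6RH0J', offset=7
After 2 (seek(13, SET)): offset=13
After 3 (seek(10, SET)): offset=10
After 4 (read(3)): returned '682', offset=13
After 5 (read(8)): returned '7LT3O', offset=18
After 6 (seek(-13, END)): offset=5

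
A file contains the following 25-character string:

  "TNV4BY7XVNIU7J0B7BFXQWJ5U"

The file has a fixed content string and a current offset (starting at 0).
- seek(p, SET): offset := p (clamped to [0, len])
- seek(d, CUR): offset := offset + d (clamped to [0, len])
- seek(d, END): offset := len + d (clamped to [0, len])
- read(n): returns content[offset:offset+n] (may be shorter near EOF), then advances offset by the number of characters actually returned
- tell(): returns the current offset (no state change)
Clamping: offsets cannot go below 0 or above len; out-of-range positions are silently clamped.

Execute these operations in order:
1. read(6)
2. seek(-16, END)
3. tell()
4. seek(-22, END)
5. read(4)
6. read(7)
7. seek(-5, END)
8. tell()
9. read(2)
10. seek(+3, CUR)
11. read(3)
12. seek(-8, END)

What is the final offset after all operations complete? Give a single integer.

After 1 (read(6)): returned 'TNV4BY', offset=6
After 2 (seek(-16, END)): offset=9
After 3 (tell()): offset=9
After 4 (seek(-22, END)): offset=3
After 5 (read(4)): returned '4BY7', offset=7
After 6 (read(7)): returned 'XVNIU7J', offset=14
After 7 (seek(-5, END)): offset=20
After 8 (tell()): offset=20
After 9 (read(2)): returned 'QW', offset=22
After 10 (seek(+3, CUR)): offset=25
After 11 (read(3)): returned '', offset=25
After 12 (seek(-8, END)): offset=17

Answer: 17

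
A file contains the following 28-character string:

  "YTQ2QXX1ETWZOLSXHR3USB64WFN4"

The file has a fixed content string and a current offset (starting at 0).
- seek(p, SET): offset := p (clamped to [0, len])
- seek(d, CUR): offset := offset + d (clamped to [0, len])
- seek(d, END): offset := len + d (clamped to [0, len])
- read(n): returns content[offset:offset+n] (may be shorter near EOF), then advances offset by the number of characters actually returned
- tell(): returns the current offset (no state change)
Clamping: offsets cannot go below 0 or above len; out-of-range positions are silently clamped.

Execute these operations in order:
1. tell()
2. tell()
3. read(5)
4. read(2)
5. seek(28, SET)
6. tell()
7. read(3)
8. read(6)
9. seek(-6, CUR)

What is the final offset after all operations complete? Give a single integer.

Answer: 22

Derivation:
After 1 (tell()): offset=0
After 2 (tell()): offset=0
After 3 (read(5)): returned 'YTQ2Q', offset=5
After 4 (read(2)): returned 'XX', offset=7
After 5 (seek(28, SET)): offset=28
After 6 (tell()): offset=28
After 7 (read(3)): returned '', offset=28
After 8 (read(6)): returned '', offset=28
After 9 (seek(-6, CUR)): offset=22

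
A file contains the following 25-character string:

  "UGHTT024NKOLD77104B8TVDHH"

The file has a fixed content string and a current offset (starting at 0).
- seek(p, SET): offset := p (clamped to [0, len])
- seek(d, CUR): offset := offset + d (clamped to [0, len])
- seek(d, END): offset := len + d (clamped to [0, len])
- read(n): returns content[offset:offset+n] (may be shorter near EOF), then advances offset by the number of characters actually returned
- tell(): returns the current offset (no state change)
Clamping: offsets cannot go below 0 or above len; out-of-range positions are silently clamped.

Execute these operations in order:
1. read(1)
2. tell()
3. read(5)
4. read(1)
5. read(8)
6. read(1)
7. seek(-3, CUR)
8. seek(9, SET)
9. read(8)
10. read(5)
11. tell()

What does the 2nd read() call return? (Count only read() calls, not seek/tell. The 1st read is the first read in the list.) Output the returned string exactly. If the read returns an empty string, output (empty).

After 1 (read(1)): returned 'U', offset=1
After 2 (tell()): offset=1
After 3 (read(5)): returned 'GHTT0', offset=6
After 4 (read(1)): returned '2', offset=7
After 5 (read(8)): returned '4NKOLD77', offset=15
After 6 (read(1)): returned '1', offset=16
After 7 (seek(-3, CUR)): offset=13
After 8 (seek(9, SET)): offset=9
After 9 (read(8)): returned 'KOLD7710', offset=17
After 10 (read(5)): returned '4B8TV', offset=22
After 11 (tell()): offset=22

Answer: GHTT0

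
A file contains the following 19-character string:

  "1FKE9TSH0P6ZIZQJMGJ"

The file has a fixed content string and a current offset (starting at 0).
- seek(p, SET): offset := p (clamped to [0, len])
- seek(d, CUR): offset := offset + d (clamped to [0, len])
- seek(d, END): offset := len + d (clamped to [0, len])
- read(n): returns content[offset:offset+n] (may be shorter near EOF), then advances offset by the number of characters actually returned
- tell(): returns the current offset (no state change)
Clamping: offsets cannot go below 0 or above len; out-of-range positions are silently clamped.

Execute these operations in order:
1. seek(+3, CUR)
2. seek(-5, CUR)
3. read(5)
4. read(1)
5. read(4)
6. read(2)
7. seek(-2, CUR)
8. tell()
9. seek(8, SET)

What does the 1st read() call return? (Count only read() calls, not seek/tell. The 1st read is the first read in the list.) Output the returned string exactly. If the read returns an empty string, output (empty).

Answer: 1FKE9

Derivation:
After 1 (seek(+3, CUR)): offset=3
After 2 (seek(-5, CUR)): offset=0
After 3 (read(5)): returned '1FKE9', offset=5
After 4 (read(1)): returned 'T', offset=6
After 5 (read(4)): returned 'SH0P', offset=10
After 6 (read(2)): returned '6Z', offset=12
After 7 (seek(-2, CUR)): offset=10
After 8 (tell()): offset=10
After 9 (seek(8, SET)): offset=8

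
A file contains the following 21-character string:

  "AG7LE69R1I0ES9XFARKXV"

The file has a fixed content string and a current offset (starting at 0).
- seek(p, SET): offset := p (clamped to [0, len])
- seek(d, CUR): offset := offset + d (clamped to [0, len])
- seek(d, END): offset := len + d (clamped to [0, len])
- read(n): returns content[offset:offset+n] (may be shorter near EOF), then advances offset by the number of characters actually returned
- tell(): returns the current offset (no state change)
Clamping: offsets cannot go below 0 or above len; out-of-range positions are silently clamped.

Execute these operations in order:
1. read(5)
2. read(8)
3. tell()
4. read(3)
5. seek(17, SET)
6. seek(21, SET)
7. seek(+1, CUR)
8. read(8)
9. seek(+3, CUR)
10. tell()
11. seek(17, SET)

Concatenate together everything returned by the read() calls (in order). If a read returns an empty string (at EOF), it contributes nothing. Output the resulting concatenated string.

After 1 (read(5)): returned 'AG7LE', offset=5
After 2 (read(8)): returned '69R1I0ES', offset=13
After 3 (tell()): offset=13
After 4 (read(3)): returned '9XF', offset=16
After 5 (seek(17, SET)): offset=17
After 6 (seek(21, SET)): offset=21
After 7 (seek(+1, CUR)): offset=21
After 8 (read(8)): returned '', offset=21
After 9 (seek(+3, CUR)): offset=21
After 10 (tell()): offset=21
After 11 (seek(17, SET)): offset=17

Answer: AG7LE69R1I0ES9XF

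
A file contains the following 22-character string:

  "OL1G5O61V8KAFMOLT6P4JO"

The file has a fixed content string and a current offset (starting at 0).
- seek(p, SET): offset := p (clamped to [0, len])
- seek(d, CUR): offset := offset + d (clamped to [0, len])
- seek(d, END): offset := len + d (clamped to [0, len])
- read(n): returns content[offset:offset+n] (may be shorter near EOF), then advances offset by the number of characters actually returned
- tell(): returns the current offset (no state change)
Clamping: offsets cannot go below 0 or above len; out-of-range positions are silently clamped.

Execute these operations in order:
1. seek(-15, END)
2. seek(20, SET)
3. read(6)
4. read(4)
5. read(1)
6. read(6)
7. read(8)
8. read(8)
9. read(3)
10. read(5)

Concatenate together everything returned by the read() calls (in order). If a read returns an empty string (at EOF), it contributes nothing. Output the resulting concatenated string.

Answer: JO

Derivation:
After 1 (seek(-15, END)): offset=7
After 2 (seek(20, SET)): offset=20
After 3 (read(6)): returned 'JO', offset=22
After 4 (read(4)): returned '', offset=22
After 5 (read(1)): returned '', offset=22
After 6 (read(6)): returned '', offset=22
After 7 (read(8)): returned '', offset=22
After 8 (read(8)): returned '', offset=22
After 9 (read(3)): returned '', offset=22
After 10 (read(5)): returned '', offset=22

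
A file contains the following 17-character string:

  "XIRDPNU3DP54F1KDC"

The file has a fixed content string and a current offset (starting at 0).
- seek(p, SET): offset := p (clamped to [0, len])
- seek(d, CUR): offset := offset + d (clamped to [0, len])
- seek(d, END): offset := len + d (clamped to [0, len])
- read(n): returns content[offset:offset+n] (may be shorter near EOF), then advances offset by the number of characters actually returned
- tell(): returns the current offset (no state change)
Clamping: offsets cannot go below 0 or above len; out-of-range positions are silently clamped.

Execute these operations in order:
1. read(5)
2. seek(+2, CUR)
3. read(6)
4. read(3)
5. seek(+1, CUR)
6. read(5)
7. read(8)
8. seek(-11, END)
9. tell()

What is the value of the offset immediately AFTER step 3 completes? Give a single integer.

After 1 (read(5)): returned 'XIRDP', offset=5
After 2 (seek(+2, CUR)): offset=7
After 3 (read(6)): returned '3DP54F', offset=13

Answer: 13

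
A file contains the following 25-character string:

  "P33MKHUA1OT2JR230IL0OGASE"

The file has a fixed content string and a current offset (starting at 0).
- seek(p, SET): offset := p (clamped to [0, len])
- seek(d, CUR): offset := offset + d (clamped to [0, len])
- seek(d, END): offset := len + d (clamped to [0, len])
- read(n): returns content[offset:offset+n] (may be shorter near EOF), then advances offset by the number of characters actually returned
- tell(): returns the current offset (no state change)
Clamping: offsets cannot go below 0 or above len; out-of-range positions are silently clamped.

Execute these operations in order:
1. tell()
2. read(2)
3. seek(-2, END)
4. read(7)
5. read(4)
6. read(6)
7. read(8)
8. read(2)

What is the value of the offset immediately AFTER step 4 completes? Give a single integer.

Answer: 25

Derivation:
After 1 (tell()): offset=0
After 2 (read(2)): returned 'P3', offset=2
After 3 (seek(-2, END)): offset=23
After 4 (read(7)): returned 'SE', offset=25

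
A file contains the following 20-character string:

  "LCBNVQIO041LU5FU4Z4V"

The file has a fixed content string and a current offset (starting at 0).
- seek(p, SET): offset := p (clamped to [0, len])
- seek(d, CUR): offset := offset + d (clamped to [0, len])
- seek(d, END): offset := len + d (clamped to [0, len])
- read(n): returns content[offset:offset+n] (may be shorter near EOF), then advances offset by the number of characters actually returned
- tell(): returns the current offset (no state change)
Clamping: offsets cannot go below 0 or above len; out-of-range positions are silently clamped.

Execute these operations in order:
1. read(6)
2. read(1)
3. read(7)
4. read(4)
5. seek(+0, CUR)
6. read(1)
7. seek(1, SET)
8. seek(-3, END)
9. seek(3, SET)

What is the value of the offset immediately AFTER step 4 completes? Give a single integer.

Answer: 18

Derivation:
After 1 (read(6)): returned 'LCBNVQ', offset=6
After 2 (read(1)): returned 'I', offset=7
After 3 (read(7)): returned 'O041LU5', offset=14
After 4 (read(4)): returned 'FU4Z', offset=18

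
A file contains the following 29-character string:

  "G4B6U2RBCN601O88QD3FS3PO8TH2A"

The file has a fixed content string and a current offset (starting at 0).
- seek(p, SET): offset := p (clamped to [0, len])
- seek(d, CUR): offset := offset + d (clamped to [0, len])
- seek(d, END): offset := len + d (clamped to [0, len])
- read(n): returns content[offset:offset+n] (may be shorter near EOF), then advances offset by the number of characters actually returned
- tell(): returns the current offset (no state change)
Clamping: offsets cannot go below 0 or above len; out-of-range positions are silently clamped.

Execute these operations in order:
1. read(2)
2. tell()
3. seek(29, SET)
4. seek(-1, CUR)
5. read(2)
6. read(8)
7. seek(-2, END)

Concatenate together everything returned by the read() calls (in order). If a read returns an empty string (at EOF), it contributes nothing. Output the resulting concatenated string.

After 1 (read(2)): returned 'G4', offset=2
After 2 (tell()): offset=2
After 3 (seek(29, SET)): offset=29
After 4 (seek(-1, CUR)): offset=28
After 5 (read(2)): returned 'A', offset=29
After 6 (read(8)): returned '', offset=29
After 7 (seek(-2, END)): offset=27

Answer: G4A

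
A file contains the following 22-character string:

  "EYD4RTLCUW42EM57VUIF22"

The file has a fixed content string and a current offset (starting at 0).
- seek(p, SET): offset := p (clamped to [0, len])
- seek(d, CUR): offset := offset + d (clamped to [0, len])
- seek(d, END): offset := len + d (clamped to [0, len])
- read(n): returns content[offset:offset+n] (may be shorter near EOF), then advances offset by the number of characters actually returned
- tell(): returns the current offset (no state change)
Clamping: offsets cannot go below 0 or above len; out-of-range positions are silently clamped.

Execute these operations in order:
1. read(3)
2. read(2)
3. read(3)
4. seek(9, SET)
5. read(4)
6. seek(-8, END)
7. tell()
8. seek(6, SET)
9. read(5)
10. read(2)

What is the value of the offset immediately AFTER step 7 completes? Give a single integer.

Answer: 14

Derivation:
After 1 (read(3)): returned 'EYD', offset=3
After 2 (read(2)): returned '4R', offset=5
After 3 (read(3)): returned 'TLC', offset=8
After 4 (seek(9, SET)): offset=9
After 5 (read(4)): returned 'W42E', offset=13
After 6 (seek(-8, END)): offset=14
After 7 (tell()): offset=14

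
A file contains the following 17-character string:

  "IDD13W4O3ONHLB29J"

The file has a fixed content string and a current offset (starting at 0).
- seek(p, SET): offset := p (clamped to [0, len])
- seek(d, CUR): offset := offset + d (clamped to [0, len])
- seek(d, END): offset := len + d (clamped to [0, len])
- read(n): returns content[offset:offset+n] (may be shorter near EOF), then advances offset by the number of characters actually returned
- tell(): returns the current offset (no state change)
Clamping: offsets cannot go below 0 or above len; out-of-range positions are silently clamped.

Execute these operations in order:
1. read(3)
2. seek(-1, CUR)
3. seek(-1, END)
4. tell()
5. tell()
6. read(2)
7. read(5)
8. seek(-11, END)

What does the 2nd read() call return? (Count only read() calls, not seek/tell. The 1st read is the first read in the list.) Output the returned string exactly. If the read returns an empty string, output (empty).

Answer: J

Derivation:
After 1 (read(3)): returned 'IDD', offset=3
After 2 (seek(-1, CUR)): offset=2
After 3 (seek(-1, END)): offset=16
After 4 (tell()): offset=16
After 5 (tell()): offset=16
After 6 (read(2)): returned 'J', offset=17
After 7 (read(5)): returned '', offset=17
After 8 (seek(-11, END)): offset=6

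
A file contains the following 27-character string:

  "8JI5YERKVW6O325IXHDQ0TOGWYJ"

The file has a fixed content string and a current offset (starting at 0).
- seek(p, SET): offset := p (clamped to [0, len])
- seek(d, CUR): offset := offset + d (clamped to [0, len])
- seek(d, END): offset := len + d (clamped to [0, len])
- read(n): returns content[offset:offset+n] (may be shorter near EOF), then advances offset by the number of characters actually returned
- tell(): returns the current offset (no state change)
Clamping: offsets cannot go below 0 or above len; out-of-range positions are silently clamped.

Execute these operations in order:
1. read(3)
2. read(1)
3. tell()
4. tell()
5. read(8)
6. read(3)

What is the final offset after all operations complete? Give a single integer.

After 1 (read(3)): returned '8JI', offset=3
After 2 (read(1)): returned '5', offset=4
After 3 (tell()): offset=4
After 4 (tell()): offset=4
After 5 (read(8)): returned 'YERKVW6O', offset=12
After 6 (read(3)): returned '325', offset=15

Answer: 15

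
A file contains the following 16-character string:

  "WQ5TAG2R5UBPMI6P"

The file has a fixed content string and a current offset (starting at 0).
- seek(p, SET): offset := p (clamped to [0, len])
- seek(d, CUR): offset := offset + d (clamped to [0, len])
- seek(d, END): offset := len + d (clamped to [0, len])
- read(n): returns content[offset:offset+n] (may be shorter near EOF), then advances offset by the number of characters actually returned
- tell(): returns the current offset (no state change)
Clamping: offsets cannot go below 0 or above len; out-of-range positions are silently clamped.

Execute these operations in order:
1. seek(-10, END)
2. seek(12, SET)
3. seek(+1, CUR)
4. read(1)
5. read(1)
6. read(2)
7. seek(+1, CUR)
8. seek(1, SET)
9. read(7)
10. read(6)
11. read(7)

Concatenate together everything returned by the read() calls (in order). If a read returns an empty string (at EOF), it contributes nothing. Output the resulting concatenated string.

Answer: I6PQ5TAG2R5UBPMI6P

Derivation:
After 1 (seek(-10, END)): offset=6
After 2 (seek(12, SET)): offset=12
After 3 (seek(+1, CUR)): offset=13
After 4 (read(1)): returned 'I', offset=14
After 5 (read(1)): returned '6', offset=15
After 6 (read(2)): returned 'P', offset=16
After 7 (seek(+1, CUR)): offset=16
After 8 (seek(1, SET)): offset=1
After 9 (read(7)): returned 'Q5TAG2R', offset=8
After 10 (read(6)): returned '5UBPMI', offset=14
After 11 (read(7)): returned '6P', offset=16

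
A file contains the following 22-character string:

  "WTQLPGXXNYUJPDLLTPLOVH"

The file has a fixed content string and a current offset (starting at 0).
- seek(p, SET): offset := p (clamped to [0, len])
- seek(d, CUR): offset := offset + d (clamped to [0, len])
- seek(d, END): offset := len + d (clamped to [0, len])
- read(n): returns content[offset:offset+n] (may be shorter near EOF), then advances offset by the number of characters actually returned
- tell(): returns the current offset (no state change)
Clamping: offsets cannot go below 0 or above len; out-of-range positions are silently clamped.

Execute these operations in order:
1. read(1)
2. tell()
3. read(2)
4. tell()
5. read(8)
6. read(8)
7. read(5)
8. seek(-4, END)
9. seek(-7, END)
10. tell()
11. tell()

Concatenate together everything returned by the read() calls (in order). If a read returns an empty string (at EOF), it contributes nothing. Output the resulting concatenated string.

Answer: WTQLPGXXNYUJPDLLTPLOVH

Derivation:
After 1 (read(1)): returned 'W', offset=1
After 2 (tell()): offset=1
After 3 (read(2)): returned 'TQ', offset=3
After 4 (tell()): offset=3
After 5 (read(8)): returned 'LPGXXNYU', offset=11
After 6 (read(8)): returned 'JPDLLTPL', offset=19
After 7 (read(5)): returned 'OVH', offset=22
After 8 (seek(-4, END)): offset=18
After 9 (seek(-7, END)): offset=15
After 10 (tell()): offset=15
After 11 (tell()): offset=15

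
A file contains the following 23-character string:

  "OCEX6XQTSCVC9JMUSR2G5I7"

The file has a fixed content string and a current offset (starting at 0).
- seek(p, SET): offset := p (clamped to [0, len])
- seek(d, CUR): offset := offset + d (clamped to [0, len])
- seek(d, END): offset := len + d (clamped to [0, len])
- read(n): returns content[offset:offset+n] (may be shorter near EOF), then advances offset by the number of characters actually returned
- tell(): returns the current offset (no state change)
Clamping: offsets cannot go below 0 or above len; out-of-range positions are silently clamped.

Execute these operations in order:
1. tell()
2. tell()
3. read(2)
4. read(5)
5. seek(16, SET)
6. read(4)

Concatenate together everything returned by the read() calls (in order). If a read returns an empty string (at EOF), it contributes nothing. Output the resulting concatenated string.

Answer: OCEX6XQSR2G

Derivation:
After 1 (tell()): offset=0
After 2 (tell()): offset=0
After 3 (read(2)): returned 'OC', offset=2
After 4 (read(5)): returned 'EX6XQ', offset=7
After 5 (seek(16, SET)): offset=16
After 6 (read(4)): returned 'SR2G', offset=20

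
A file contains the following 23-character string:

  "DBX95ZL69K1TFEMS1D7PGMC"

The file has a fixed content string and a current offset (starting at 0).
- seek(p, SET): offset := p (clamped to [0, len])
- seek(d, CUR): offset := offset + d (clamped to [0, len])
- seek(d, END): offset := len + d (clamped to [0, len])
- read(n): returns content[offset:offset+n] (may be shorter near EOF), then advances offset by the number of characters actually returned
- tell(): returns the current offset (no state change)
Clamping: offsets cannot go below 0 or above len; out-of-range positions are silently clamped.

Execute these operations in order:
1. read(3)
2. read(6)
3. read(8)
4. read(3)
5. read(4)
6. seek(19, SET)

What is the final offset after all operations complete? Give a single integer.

Answer: 19

Derivation:
After 1 (read(3)): returned 'DBX', offset=3
After 2 (read(6)): returned '95ZL69', offset=9
After 3 (read(8)): returned 'K1TFEMS1', offset=17
After 4 (read(3)): returned 'D7P', offset=20
After 5 (read(4)): returned 'GMC', offset=23
After 6 (seek(19, SET)): offset=19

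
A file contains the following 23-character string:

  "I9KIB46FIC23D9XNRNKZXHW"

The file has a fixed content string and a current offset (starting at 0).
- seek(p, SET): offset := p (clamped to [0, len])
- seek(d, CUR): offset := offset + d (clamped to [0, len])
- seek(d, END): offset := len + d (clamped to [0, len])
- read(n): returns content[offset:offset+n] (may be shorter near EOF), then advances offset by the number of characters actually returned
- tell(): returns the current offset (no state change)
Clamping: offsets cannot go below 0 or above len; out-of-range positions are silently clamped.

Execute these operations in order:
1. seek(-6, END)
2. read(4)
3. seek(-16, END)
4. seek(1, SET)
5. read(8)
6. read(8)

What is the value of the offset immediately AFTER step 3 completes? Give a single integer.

After 1 (seek(-6, END)): offset=17
After 2 (read(4)): returned 'NKZX', offset=21
After 3 (seek(-16, END)): offset=7

Answer: 7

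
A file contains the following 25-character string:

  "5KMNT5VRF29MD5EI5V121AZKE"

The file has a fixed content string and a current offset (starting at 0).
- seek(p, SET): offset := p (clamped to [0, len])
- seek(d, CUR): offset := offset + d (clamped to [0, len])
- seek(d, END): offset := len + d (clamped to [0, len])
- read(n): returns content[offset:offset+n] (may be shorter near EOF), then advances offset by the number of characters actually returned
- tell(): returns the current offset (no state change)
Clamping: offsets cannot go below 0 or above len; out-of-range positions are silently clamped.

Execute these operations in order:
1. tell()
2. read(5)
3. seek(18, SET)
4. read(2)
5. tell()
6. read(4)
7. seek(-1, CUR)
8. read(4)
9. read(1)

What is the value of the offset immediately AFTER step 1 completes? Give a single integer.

After 1 (tell()): offset=0

Answer: 0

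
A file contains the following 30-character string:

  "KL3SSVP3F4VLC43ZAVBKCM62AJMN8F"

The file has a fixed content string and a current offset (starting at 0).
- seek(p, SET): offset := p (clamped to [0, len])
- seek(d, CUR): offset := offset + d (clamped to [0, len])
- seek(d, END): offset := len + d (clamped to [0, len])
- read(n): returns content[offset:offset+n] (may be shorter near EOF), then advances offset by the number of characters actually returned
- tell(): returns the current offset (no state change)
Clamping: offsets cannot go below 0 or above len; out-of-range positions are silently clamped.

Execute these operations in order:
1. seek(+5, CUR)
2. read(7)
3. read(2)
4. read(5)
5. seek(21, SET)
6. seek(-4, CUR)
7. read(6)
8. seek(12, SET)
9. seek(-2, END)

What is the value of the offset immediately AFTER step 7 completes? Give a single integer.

After 1 (seek(+5, CUR)): offset=5
After 2 (read(7)): returned 'VP3F4VL', offset=12
After 3 (read(2)): returned 'C4', offset=14
After 4 (read(5)): returned '3ZAVB', offset=19
After 5 (seek(21, SET)): offset=21
After 6 (seek(-4, CUR)): offset=17
After 7 (read(6)): returned 'VBKCM6', offset=23

Answer: 23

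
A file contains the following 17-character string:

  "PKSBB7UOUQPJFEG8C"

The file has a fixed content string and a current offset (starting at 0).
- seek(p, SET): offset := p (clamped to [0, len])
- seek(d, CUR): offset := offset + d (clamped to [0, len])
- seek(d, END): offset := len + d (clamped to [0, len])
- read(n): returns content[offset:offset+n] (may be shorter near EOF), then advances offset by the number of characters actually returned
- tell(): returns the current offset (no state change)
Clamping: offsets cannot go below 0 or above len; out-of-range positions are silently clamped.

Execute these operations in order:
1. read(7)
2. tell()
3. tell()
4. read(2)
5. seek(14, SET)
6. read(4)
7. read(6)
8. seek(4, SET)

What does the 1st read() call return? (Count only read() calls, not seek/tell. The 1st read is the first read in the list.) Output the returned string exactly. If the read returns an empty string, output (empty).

Answer: PKSBB7U

Derivation:
After 1 (read(7)): returned 'PKSBB7U', offset=7
After 2 (tell()): offset=7
After 3 (tell()): offset=7
After 4 (read(2)): returned 'OU', offset=9
After 5 (seek(14, SET)): offset=14
After 6 (read(4)): returned 'G8C', offset=17
After 7 (read(6)): returned '', offset=17
After 8 (seek(4, SET)): offset=4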